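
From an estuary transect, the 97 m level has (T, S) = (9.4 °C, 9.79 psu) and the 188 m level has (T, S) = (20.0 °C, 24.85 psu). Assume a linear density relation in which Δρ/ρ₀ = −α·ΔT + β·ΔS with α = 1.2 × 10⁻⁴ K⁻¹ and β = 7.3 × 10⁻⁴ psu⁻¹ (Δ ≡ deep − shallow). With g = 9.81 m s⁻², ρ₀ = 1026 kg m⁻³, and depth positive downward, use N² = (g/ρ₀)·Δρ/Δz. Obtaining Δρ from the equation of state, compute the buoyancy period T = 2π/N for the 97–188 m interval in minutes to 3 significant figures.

3.23 min

ΔT = +10.6 K, ΔS = +15.06 psu (deep − shallow).
Δρ/ρ₀ = −αΔT + βΔS = -1.272 × 10⁻³ + 0.0109938 = 9.7218 × 10⁻³, so Δρ ≈ 9.975 kg m⁻³.
N² = (g/ρ₀)·Δρ/Δz = g·(Δρ/ρ₀)/Δz = 9.81 × 9.7218 × 10⁻³ / 91 = 1.0480 × 10⁻³ s⁻².
N = √(1.0480 × 10⁻³) = 0.032373 rad s⁻¹ → T = 2π/N = 194.09 s = 3.2348 min ≈ 3.23 min.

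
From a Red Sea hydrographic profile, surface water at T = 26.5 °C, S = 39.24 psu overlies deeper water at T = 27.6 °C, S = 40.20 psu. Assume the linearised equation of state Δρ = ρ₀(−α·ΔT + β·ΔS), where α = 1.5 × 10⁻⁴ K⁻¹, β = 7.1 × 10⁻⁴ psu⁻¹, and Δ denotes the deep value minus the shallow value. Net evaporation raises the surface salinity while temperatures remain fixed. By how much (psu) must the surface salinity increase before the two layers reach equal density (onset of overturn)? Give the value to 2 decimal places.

Neutral buoyancy requires −α(T_deep − T_surf) + β(S_deep − S_surf′) = 0.
S_surf′ = S_deep − (α/β)·ΔT = 40.20 − (1.5 × 10⁻⁴/7.1 × 10⁻⁴)·(+1.1) = 39.9676 psu.
Increase required: 39.9676 − 39.24 = 0.7276 psu.

0.73 psu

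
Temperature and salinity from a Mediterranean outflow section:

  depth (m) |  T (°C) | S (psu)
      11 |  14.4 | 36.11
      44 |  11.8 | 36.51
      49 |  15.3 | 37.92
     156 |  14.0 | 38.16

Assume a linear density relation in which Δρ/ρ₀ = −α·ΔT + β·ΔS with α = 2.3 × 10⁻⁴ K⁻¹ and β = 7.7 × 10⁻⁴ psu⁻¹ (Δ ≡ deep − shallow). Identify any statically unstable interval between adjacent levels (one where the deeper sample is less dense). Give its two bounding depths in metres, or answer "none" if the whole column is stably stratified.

none

Evaluate Δρ/ρ₀ = −αΔT + βΔS across each adjacent pair:
  11–44 m: −αΔT+βΔS = −(2.3 × 10⁻⁴)(-2.6)+(7.7 × 10⁻⁴)(+0.40) = 9.1 × 10⁻⁴ → stable
  44–49 m: −αΔT+βΔS = −(2.3 × 10⁻⁴)(+3.5)+(7.7 × 10⁻⁴)(+1.41) = 2.8 × 10⁻⁴ → stable
  49–156 m: −αΔT+βΔS = −(2.3 × 10⁻⁴)(-1.3)+(7.7 × 10⁻⁴)(+0.24) = 4.8 × 10⁻⁴ → stable
Every interval has Δρ > 0: the column is stably stratified throughout.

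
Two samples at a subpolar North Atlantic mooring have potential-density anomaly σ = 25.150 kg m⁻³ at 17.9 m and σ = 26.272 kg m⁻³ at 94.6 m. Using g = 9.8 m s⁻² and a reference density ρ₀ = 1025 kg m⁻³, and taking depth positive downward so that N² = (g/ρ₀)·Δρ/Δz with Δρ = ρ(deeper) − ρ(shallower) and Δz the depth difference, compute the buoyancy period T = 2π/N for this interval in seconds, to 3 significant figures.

Δρ = 1026.272 − 1025.150 = 1.122 kg m⁻³ over Δz = 94.6 − 17.9 = 76.7 m.
N² = (9.8/1025) × (1.122/76.7) = 1.3986 × 10⁻⁴ s⁻².
N = √(1.3986 × 10⁻⁴) = 0.011826 rad s⁻¹, so T = 2π/N = 531.30 s ≈ 531 s.

531 s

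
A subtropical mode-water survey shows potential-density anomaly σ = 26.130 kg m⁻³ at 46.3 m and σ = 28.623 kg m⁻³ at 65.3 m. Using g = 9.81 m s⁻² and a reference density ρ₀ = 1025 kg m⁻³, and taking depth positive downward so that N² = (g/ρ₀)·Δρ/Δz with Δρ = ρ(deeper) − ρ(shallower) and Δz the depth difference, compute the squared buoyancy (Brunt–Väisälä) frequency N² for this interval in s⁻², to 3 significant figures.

1.26 × 10⁻³ s⁻²

Δρ = 1028.623 − 1026.130 = 2.493 kg m⁻³ over Δz = 65.3 − 46.3 = 19 m.
N² = (9.81/1025) × (2.493/19) = 1.2558 × 10⁻³ s⁻² ≈ 1.26 × 10⁻³ s⁻².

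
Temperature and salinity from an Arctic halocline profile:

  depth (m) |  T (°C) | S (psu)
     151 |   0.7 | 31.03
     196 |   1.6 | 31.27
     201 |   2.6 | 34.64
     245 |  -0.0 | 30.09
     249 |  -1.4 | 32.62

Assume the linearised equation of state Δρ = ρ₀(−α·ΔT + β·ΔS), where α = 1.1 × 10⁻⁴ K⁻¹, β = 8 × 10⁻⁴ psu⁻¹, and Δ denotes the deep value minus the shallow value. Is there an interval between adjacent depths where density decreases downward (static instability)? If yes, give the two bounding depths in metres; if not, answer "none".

Evaluate Δρ/ρ₀ = −αΔT + βΔS across each adjacent pair:
  151–196 m: −αΔT+βΔS = −(1.1 × 10⁻⁴)(+0.9)+(8 × 10⁻⁴)(+0.24) = 9.3 × 10⁻⁵ → stable
  196–201 m: −αΔT+βΔS = −(1.1 × 10⁻⁴)(+1.0)+(8 × 10⁻⁴)(+3.37) = 2.6 × 10⁻³ → stable
  201–245 m: −αΔT+βΔS = −(1.1 × 10⁻⁴)(-2.6)+(8 × 10⁻⁴)(-4.55) = -3.4 × 10⁻³ → UNSTABLE
  245–249 m: −αΔT+βΔS = −(1.1 × 10⁻⁴)(-1.4)+(8 × 10⁻⁴)(+2.53) = 2.2 × 10⁻³ → stable
The 201–245 m interval has Δρ < 0: lighter water underlies denser water.

201–245 m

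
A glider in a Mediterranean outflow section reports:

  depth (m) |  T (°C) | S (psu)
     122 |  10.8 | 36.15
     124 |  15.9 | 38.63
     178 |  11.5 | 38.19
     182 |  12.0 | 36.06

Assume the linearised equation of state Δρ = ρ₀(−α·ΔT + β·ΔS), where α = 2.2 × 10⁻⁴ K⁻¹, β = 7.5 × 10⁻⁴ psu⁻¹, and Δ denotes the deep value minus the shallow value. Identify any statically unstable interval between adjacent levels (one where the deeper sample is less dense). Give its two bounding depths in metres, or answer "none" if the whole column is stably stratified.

178–182 m

Evaluate Δρ/ρ₀ = −αΔT + βΔS across each adjacent pair:
  122–124 m: −αΔT+βΔS = −(2.2 × 10⁻⁴)(+5.1)+(7.5 × 10⁻⁴)(+2.48) = 7.4 × 10⁻⁴ → stable
  124–178 m: −αΔT+βΔS = −(2.2 × 10⁻⁴)(-4.4)+(7.5 × 10⁻⁴)(-0.44) = 6.4 × 10⁻⁴ → stable
  178–182 m: −αΔT+βΔS = −(2.2 × 10⁻⁴)(+0.5)+(7.5 × 10⁻⁴)(-2.13) = -1.7 × 10⁻³ → UNSTABLE
The 178–182 m interval has Δρ < 0: lighter water underlies denser water.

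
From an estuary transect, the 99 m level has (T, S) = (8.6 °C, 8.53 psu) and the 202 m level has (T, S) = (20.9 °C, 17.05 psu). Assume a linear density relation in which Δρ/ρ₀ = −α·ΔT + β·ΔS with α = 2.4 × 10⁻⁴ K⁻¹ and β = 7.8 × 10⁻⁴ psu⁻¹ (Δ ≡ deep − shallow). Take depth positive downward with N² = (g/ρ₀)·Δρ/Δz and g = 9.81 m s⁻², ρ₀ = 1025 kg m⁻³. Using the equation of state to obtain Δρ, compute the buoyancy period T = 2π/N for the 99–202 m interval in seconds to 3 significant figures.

335 s

ΔT = +12.3 K, ΔS = +8.52 psu (deep − shallow).
Δρ/ρ₀ = −αΔT + βΔS = -2.952 × 10⁻³ + 6.6456 × 10⁻³ = 3.6936 × 10⁻³, so Δρ ≈ 3.786 kg m⁻³.
N² = (g/ρ₀)·Δρ/Δz = g·(Δρ/ρ₀)/Δz = 9.81 × 3.6936 × 10⁻³ / 103 = 3.5179 × 10⁻⁴ s⁻².
N = √(3.5179 × 10⁻⁴) = 0.018756 rad s⁻¹ → T = 2π/N = 335.00 s ≈ 335 s.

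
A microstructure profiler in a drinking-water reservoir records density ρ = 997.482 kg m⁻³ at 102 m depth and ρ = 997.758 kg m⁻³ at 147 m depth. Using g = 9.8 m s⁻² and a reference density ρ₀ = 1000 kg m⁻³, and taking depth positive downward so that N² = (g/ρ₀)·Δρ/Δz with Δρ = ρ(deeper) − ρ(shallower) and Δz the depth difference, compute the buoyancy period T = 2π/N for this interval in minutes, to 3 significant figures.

13.5 min

Δρ = 997.758 − 997.482 = 0.276 kg m⁻³ over Δz = 147 − 102 = 45 m.
N² = (9.8/1000) × (0.276/45) = 6.0107 × 10⁻⁵ s⁻².
N = √(6.0107 × 10⁻⁵) = 7.7529 × 10⁻³ rad s⁻¹, so T = 2π/N = 810.43 s = 13.507 min ≈ 13.5 min.
Since Δρ > 0 the layer is stably stratified.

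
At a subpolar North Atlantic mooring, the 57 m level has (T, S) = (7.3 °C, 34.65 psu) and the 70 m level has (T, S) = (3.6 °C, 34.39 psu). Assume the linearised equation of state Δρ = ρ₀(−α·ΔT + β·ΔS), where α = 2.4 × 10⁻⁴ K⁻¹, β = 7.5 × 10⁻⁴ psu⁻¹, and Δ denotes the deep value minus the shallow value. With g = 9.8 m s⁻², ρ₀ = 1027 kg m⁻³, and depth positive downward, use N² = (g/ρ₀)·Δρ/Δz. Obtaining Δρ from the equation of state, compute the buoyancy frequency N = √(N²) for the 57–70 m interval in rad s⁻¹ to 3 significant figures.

0.0229 rad s⁻¹

ΔT = -3.7 K, ΔS = -0.26 psu (deep − shallow).
Δρ/ρ₀ = −αΔT + βΔS = 8.88 × 10⁻⁴ − 1.95 × 10⁻⁴ = 6.93 × 10⁻⁴, so Δρ ≈ 0.7117 kg m⁻³.
N² = (g/ρ₀)·Δρ/Δz = g·(Δρ/ρ₀)/Δz = 9.8 × 6.93 × 10⁻⁴ / 13 = 5.2242 × 10⁻⁴ s⁻².
N = √(5.2242 × 10⁻⁴) = 0.022857 rad s⁻¹ ≈ 0.0229 rad s⁻¹.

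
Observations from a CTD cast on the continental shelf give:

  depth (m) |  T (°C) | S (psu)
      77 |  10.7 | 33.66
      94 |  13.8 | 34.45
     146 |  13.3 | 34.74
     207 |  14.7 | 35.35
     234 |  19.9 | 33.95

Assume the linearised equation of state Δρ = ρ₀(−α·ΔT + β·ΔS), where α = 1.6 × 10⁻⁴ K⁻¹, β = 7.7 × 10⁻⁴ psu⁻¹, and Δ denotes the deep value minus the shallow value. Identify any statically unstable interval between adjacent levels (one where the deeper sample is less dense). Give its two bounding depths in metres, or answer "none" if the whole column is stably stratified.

Evaluate Δρ/ρ₀ = −αΔT + βΔS across each adjacent pair:
  77–94 m: −αΔT+βΔS = −(1.6 × 10⁻⁴)(+3.1)+(7.7 × 10⁻⁴)(+0.79) = 1.1 × 10⁻⁴ → stable
  94–146 m: −αΔT+βΔS = −(1.6 × 10⁻⁴)(-0.5)+(7.7 × 10⁻⁴)(+0.29) = 3.0 × 10⁻⁴ → stable
  146–207 m: −αΔT+βΔS = −(1.6 × 10⁻⁴)(+1.4)+(7.7 × 10⁻⁴)(+0.61) = 2.5 × 10⁻⁴ → stable
  207–234 m: −αΔT+βΔS = −(1.6 × 10⁻⁴)(+5.2)+(7.7 × 10⁻⁴)(-1.40) = -1.9 × 10⁻³ → UNSTABLE
The 207–234 m interval has Δρ < 0: lighter water underlies denser water.

207–234 m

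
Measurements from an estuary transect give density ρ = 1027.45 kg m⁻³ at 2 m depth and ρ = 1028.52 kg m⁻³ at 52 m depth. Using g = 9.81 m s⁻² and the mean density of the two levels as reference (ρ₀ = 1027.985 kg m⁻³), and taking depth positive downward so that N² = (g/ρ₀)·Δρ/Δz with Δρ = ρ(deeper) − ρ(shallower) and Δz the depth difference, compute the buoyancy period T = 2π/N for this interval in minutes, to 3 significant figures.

7.33 min

Δρ = 1028.52 − 1027.45 = 1.07 kg m⁻³ over Δz = 52 − 2 = 50 m.
N² = (9.81/1027.985) × (1.07/50) = 2.0422 × 10⁻⁴ s⁻².
N = √(2.0422 × 10⁻⁴) = 0.014291 rad s⁻¹, so T = 2π/N = 439.66 s = 7.3277 min ≈ 7.33 min.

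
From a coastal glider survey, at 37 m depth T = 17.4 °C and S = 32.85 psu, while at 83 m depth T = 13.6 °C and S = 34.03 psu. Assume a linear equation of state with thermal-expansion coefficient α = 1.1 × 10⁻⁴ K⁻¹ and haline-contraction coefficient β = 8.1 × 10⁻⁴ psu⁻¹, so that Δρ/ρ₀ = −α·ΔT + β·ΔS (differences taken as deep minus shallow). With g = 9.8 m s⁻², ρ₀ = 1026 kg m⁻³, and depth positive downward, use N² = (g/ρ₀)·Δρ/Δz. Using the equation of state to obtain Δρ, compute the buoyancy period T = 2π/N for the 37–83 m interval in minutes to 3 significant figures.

ΔT = -3.8 K, ΔS = +1.18 psu (deep − shallow).
Δρ/ρ₀ = −αΔT + βΔS = 4.18 × 10⁻⁴ + 9.558 × 10⁻⁴ = 1.3738 × 10⁻³, so Δρ ≈ 1.410 kg m⁻³.
N² = (g/ρ₀)·Δρ/Δz = g·(Δρ/ρ₀)/Δz = 9.8 × 1.3738 × 10⁻³ / 46 = 2.9268 × 10⁻⁴ s⁻².
N = √(2.9268 × 10⁻⁴) = 0.017108 rad s⁻¹ → T = 2π/N = 367.27 s = 6.1212 min ≈ 6.12 min.

6.12 min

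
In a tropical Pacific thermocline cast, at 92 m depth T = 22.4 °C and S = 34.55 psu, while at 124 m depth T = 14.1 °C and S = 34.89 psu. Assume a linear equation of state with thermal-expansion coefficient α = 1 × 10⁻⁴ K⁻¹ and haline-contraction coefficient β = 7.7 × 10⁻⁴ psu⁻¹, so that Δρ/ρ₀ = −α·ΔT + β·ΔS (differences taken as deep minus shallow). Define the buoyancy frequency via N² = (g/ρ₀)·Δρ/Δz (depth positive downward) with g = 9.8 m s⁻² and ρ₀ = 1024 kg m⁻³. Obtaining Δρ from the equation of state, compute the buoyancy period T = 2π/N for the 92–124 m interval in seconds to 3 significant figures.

344 s

ΔT = -8.3 K, ΔS = +0.34 psu (deep − shallow).
Δρ/ρ₀ = −αΔT + βΔS = 8.30 × 10⁻⁴ + 2.618 × 10⁻⁴ = 1.0918 × 10⁻³, so Δρ ≈ 1.118 kg m⁻³.
N² = (g/ρ₀)·Δρ/Δz = g·(Δρ/ρ₀)/Δz = 9.8 × 1.0918 × 10⁻³ / 32 = 3.3436 × 10⁻⁴ s⁻².
N = √(3.3436 × 10⁻⁴) = 0.018286 rad s⁻¹ → T = 2π/N = 343.61 s ≈ 344 s.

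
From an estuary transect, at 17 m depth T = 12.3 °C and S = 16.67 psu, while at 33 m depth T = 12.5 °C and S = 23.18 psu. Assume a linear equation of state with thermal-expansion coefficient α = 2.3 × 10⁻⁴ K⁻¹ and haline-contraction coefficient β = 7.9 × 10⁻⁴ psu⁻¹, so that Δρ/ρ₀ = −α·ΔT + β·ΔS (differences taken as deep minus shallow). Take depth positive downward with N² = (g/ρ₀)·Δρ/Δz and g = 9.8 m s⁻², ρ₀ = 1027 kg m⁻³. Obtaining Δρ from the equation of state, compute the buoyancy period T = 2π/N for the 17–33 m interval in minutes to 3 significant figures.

1.87 min

ΔT = +0.2 K, ΔS = +6.51 psu (deep − shallow).
Δρ/ρ₀ = −αΔT + βΔS = -4.60 × 10⁻⁵ + 5.1429 × 10⁻³ = 5.0969 × 10⁻³, so Δρ ≈ 5.235 kg m⁻³.
N² = (g/ρ₀)·Δρ/Δz = g·(Δρ/ρ₀)/Δz = 9.8 × 5.0969 × 10⁻³ / 16 = 3.1219 × 10⁻³ s⁻².
N = √(3.1219 × 10⁻³) = 0.055874 rad s⁻¹ → T = 2π/N = 112.45 s = 1.8742 min ≈ 1.87 min.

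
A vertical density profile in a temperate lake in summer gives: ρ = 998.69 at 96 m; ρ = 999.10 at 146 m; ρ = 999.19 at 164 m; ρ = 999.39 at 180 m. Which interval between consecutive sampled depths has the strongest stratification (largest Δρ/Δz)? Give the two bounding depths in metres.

164–180 m

Compute the density gradient over each adjacent pair:
  96–146 m: Δρ/Δz = 0.41/50 = 8.2 × 10⁻³ kg m⁻⁴
  146–164 m: Δρ/Δz = 0.09/18 = 5.0 × 10⁻³ kg m⁻⁴
  164–180 m: Δρ/Δz = 0.20/16 = 0.013 kg m⁻⁴
The largest gradient is in the 164–180 m interval — the pycnocline.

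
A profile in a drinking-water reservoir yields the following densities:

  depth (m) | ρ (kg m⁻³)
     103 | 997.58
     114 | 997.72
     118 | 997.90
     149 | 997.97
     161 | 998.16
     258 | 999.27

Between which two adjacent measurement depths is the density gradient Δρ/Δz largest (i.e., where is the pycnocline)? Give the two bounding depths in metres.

114–118 m

Compute the density gradient over each adjacent pair:
  103–114 m: Δρ/Δz = 0.14/11 = 0.013 kg m⁻⁴
  114–118 m: Δρ/Δz = 0.18/4 = 0.045 kg m⁻⁴
  118–149 m: Δρ/Δz = 0.07/31 = 2.3 × 10⁻³ kg m⁻⁴
  149–161 m: Δρ/Δz = 0.19/12 = 0.016 kg m⁻⁴
  161–258 m: Δρ/Δz = 1.11/97 = 0.011 kg m⁻⁴
The largest gradient is in the 114–118 m interval — the pycnocline.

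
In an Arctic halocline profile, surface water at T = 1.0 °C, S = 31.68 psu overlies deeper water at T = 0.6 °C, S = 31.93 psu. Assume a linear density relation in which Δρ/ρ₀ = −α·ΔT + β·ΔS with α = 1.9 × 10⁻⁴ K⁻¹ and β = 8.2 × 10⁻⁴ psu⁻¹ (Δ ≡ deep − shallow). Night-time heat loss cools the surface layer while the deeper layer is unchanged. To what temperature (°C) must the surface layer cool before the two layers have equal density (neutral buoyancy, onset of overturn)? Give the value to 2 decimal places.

-0.48 °C

Neutral buoyancy requires Δρ = 0, i.e. −α(T_deep − T_surf′) + β(S_deep − S_surf) = 0.
T_surf′ = T_deep − (β/α)·ΔS = 0.6 − (8.2 × 10⁻⁴/1.9 × 10⁻⁴)·(+0.25) = -0.4789 °C.
Cooling required: 1.0 − (-0.4789) = 1.4789 °C.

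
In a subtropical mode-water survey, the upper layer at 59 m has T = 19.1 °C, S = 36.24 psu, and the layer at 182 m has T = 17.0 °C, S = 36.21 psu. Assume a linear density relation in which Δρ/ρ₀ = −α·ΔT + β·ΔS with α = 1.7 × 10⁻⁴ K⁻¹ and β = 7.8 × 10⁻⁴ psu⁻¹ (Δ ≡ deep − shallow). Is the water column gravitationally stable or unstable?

stable

ΔT = 17.0 − 19.1 = -2.1 K and ΔS = 36.21 − 36.24 = -0.03 psu (deep − shallow).
−αΔT = 3.57 × 10⁻⁴; βΔS = -2.34 × 10⁻⁵; sum Δρ/ρ₀ = 3.336 × 10⁻⁴.
Δρ/ρ₀ > 0, so Δρ > 0: deeper water is denser → statically stable.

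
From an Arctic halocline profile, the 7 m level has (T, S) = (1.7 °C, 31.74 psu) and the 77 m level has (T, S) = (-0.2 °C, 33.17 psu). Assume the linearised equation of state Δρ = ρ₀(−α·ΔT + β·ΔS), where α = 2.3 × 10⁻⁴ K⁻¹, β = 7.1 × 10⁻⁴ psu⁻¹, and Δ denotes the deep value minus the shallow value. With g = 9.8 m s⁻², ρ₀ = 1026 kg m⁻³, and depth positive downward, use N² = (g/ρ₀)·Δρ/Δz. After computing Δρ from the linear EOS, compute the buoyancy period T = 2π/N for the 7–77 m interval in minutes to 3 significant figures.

7.34 min

ΔT = -1.9 K, ΔS = +1.43 psu (deep − shallow).
Δρ/ρ₀ = −αΔT + βΔS = 4.37 × 10⁻⁴ + 1.0153 × 10⁻³ = 1.4523 × 10⁻³, so Δρ ≈ 1.490 kg m⁻³.
N² = (g/ρ₀)·Δρ/Δz = g·(Δρ/ρ₀)/Δz = 9.8 × 1.4523 × 10⁻³ / 70 = 2.0332 × 10⁻⁴ s⁻².
N = √(2.0332 × 10⁻⁴) = 0.014259 rad s⁻¹ → T = 2π/N = 440.65 s = 7.3442 min ≈ 7.34 min.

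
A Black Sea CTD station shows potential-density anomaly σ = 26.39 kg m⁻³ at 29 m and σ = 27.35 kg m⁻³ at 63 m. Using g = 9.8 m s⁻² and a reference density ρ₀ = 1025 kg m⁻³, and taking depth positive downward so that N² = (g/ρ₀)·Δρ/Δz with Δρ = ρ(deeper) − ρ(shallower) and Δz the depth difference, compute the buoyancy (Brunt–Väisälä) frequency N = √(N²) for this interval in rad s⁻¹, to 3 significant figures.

Δρ = 1027.35 − 1026.39 = 0.96 kg m⁻³ over Δz = 63 − 29 = 34 m.
N² = (9.8/1025) × (0.96/34) = 2.6996 × 10⁻⁴ s⁻².
N = √(2.6996 × 10⁻⁴) = 0.016430 rad s⁻¹ ≈ 0.0164 rad s⁻¹.

0.0164 rad s⁻¹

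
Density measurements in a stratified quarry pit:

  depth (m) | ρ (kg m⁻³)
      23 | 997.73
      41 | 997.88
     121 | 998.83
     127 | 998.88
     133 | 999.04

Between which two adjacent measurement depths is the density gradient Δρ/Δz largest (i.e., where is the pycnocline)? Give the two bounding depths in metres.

Compute the density gradient over each adjacent pair:
  23–41 m: Δρ/Δz = 0.15/18 = 8.3 × 10⁻³ kg m⁻⁴
  41–121 m: Δρ/Δz = 0.95/80 = 0.012 kg m⁻⁴
  121–127 m: Δρ/Δz = 0.05/6 = 8.3 × 10⁻³ kg m⁻⁴
  127–133 m: Δρ/Δz = 0.16/6 = 0.027 kg m⁻⁴
The largest gradient is in the 127–133 m interval — the pycnocline.

127–133 m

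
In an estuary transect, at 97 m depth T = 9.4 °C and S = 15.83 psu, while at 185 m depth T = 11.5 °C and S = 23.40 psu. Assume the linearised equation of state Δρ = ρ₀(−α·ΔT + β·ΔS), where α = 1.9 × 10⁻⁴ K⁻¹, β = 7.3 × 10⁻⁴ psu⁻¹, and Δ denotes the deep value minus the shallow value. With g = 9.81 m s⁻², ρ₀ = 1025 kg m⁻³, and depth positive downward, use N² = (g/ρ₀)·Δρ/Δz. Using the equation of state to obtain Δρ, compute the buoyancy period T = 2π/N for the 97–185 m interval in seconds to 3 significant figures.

263 s

ΔT = +2.1 K, ΔS = +7.57 psu (deep − shallow).
Δρ/ρ₀ = −αΔT + βΔS = -3.99 × 10⁻⁴ + 5.5261 × 10⁻³ = 5.1271 × 10⁻³, so Δρ ≈ 5.255 kg m⁻³.
N² = (g/ρ₀)·Δρ/Δz = g·(Δρ/ρ₀)/Δz = 9.81 × 5.1271 × 10⁻³ / 88 = 5.7156 × 10⁻⁴ s⁻².
N = √(5.7156 × 10⁻⁴) = 0.023907 rad s⁻¹ → T = 2π/N = 262.82 s ≈ 263 s.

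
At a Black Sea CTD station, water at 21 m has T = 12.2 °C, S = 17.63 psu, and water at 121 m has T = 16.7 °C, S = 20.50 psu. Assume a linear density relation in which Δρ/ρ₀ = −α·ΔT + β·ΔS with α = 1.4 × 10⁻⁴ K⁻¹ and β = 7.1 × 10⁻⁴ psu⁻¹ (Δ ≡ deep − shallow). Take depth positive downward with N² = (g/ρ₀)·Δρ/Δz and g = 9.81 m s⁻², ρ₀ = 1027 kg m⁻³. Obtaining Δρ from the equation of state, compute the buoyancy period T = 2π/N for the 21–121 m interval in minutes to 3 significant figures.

ΔT = +4.5 K, ΔS = +2.87 psu (deep − shallow).
Δρ/ρ₀ = −αΔT + βΔS = -6.30 × 10⁻⁴ + 2.0377 × 10⁻³ = 1.4077 × 10⁻³, so Δρ ≈ 1.446 kg m⁻³.
N² = (g/ρ₀)·Δρ/Δz = g·(Δρ/ρ₀)/Δz = 9.81 × 1.4077 × 10⁻³ / 100 = 1.3810 × 10⁻⁴ s⁻².
N = √(1.3810 × 10⁻⁴) = 0.011752 rad s⁻¹ → T = 2π/N = 534.65 s = 8.9108 min ≈ 8.91 min.

8.91 min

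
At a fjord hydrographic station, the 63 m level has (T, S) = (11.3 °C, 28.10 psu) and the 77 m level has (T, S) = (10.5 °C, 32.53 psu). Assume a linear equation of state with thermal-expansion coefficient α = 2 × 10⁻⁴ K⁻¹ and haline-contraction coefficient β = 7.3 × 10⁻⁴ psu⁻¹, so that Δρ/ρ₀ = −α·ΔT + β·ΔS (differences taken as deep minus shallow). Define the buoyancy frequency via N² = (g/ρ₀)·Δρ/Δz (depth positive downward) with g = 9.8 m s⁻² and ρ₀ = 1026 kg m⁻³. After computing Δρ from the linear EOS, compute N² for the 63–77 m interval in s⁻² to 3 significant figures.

2.38 × 10⁻³ s⁻²

ΔT = -0.8 K, ΔS = +4.43 psu (deep − shallow).
Δρ/ρ₀ = −αΔT + βΔS = 1.60 × 10⁻⁴ + 3.2339 × 10⁻³ = 3.3939 × 10⁻³, so Δρ ≈ 3.482 kg m⁻³.
N² = (g/ρ₀)·Δρ/Δz = g·(Δρ/ρ₀)/Δz = 9.8 × 3.3939 × 10⁻³ / 14 = 2.3757 × 10⁻³ s⁻² ≈ 2.38 × 10⁻³ s⁻².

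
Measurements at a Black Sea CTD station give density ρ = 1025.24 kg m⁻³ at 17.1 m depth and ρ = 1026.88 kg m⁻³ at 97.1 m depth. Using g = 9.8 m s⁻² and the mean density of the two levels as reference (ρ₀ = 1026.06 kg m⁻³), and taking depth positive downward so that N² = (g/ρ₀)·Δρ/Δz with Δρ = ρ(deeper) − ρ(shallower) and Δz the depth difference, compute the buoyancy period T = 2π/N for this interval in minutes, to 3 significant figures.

7.48 min

Δρ = 1026.88 − 1025.24 = 1.64 kg m⁻³ over Δz = 97.1 − 17.1 = 80 m.
N² = (9.8/1026.06) × (1.64/80) = 1.9580 × 10⁻⁴ s⁻².
N = √(1.9580 × 10⁻⁴) = 0.013993 rad s⁻¹, so T = 2π/N = 449.02 s = 7.4837 min ≈ 7.48 min.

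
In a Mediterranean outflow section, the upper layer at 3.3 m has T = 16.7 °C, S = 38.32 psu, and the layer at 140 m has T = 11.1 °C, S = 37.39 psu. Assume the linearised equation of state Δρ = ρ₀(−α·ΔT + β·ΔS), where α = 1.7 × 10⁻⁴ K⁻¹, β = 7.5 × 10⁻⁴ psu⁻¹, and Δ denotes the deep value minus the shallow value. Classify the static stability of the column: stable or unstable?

ΔT = 11.1 − 16.7 = -5.6 K and ΔS = 37.39 − 38.32 = -0.93 psu (deep − shallow).
−αΔT = 9.52 × 10⁻⁴; βΔS = -6.975 × 10⁻⁴; sum Δρ/ρ₀ = 2.545 × 10⁻⁴.
Δρ/ρ₀ > 0, so Δρ > 0: deeper water is denser → statically stable.

stable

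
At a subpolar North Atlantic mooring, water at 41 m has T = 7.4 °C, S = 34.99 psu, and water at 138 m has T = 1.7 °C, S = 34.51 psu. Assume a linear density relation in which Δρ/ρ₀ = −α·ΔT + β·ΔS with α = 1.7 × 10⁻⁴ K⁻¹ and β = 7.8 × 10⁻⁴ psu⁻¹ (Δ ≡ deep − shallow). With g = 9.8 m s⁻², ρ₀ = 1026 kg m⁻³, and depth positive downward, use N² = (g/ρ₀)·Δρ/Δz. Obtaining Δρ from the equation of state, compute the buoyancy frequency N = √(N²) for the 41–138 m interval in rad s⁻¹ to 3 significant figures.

ΔT = -5.7 K, ΔS = -0.48 psu (deep − shallow).
Δρ/ρ₀ = −αΔT + βΔS = 9.69 × 10⁻⁴ − 3.744 × 10⁻⁴ = 5.946 × 10⁻⁴, so Δρ ≈ 0.6101 kg m⁻³.
N² = (g/ρ₀)·Δρ/Δz = g·(Δρ/ρ₀)/Δz = 9.8 × 5.946 × 10⁻⁴ / 97 = 6.0073 × 10⁻⁵ s⁻².
N = √(6.0073 × 10⁻⁵) = 7.7507 × 10⁻³ rad s⁻¹ ≈ 7.75 × 10⁻³ rad s⁻¹.

7.75 × 10⁻³ rad s⁻¹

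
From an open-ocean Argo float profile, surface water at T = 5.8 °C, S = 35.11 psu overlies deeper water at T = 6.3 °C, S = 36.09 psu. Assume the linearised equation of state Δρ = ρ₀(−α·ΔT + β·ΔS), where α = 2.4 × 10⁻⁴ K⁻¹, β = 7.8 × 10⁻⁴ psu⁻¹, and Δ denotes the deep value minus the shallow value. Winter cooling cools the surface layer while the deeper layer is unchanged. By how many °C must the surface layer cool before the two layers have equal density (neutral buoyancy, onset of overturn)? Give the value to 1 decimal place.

2.7 °C

Neutral buoyancy requires Δρ = 0, i.e. −α(T_deep − T_surf′) + β(S_deep − S_surf) = 0.
T_surf′ = T_deep − (β/α)·ΔS = 6.3 − (7.8 × 10⁻⁴/2.4 × 10⁻⁴)·(+0.98) = 3.115 °C.
Cooling required: 5.8 − (3.115) = 2.685 °C.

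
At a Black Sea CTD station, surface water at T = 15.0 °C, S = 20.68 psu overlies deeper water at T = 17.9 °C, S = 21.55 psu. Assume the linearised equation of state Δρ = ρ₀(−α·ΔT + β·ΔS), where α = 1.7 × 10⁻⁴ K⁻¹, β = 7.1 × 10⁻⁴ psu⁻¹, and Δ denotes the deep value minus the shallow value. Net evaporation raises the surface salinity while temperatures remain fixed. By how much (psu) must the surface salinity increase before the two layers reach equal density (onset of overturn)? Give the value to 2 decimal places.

0.18 psu

Neutral buoyancy requires −α(T_deep − T_surf) + β(S_deep − S_surf′) = 0.
S_surf′ = S_deep − (α/β)·ΔT = 21.55 − (1.7 × 10⁻⁴/7.1 × 10⁻⁴)·(+2.9) = 20.8556 psu.
Increase required: 20.8556 − 20.68 = 0.1756 psu.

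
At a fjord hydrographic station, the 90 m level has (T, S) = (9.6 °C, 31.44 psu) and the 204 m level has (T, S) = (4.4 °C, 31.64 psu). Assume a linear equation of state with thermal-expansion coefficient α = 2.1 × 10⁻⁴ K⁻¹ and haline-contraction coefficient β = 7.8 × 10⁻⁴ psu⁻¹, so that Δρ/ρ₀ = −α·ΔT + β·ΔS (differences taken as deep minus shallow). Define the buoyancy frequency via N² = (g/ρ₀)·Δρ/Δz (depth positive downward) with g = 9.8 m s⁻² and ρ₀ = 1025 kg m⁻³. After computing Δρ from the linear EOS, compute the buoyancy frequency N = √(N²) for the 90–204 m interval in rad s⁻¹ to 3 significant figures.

0.0104 rad s⁻¹

ΔT = -5.2 K, ΔS = +0.20 psu (deep − shallow).
Δρ/ρ₀ = −αΔT + βΔS = 1.092 × 10⁻³ + 1.56 × 10⁻⁴ = 1.248 × 10⁻³, so Δρ ≈ 1.279 kg m⁻³.
N² = (g/ρ₀)·Δρ/Δz = g·(Δρ/ρ₀)/Δz = 9.8 × 1.248 × 10⁻³ / 114 = 1.0728 × 10⁻⁴ s⁻².
N = √(1.0728 × 10⁻⁴) = 0.010358 rad s⁻¹ ≈ 0.0104 rad s⁻¹.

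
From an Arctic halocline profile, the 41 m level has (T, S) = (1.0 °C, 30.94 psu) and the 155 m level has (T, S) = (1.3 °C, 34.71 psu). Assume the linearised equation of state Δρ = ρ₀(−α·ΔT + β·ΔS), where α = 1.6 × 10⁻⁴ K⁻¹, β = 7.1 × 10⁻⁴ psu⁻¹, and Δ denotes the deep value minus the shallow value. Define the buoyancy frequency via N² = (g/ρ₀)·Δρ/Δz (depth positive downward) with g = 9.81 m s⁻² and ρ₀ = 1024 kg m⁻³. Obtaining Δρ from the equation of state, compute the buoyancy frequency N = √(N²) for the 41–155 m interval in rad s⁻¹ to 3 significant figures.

ΔT = +0.3 K, ΔS = +3.77 psu (deep − shallow).
Δρ/ρ₀ = −αΔT + βΔS = -4.80 × 10⁻⁵ + 2.6767 × 10⁻³ = 2.6287 × 10⁻³, so Δρ ≈ 2.692 kg m⁻³.
N² = (g/ρ₀)·Δρ/Δz = g·(Δρ/ρ₀)/Δz = 9.81 × 2.6287 × 10⁻³ / 114 = 2.2621 × 10⁻⁴ s⁻².
N = √(2.2621 × 10⁻⁴) = 0.015040 rad s⁻¹ ≈ 0.0150 rad s⁻¹.

0.0150 rad s⁻¹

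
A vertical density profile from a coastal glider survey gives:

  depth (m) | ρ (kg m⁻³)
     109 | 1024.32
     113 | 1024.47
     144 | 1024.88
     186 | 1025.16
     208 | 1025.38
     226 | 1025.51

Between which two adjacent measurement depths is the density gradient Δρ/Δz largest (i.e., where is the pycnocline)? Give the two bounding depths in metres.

Compute the density gradient over each adjacent pair:
  109–113 m: Δρ/Δz = 0.15/4 = 0.037 kg m⁻⁴
  113–144 m: Δρ/Δz = 0.41/31 = 0.013 kg m⁻⁴
  144–186 m: Δρ/Δz = 0.28/42 = 6.7 × 10⁻³ kg m⁻⁴
  186–208 m: Δρ/Δz = 0.22/22 = 0.010 kg m⁻⁴
  208–226 m: Δρ/Δz = 0.13/18 = 7.2 × 10⁻³ kg m⁻⁴
The largest gradient is in the 109–113 m interval — the pycnocline.

109–113 m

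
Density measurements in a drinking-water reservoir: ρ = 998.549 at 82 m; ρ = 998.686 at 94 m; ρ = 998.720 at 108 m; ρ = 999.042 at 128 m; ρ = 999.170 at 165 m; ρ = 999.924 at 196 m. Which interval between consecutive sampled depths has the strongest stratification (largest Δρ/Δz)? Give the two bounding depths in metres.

165–196 m

Compute the density gradient over each adjacent pair:
  82–94 m: Δρ/Δz = 0.137/12 = 0.011 kg m⁻⁴
  94–108 m: Δρ/Δz = 0.034/14 = 2.4 × 10⁻³ kg m⁻⁴
  108–128 m: Δρ/Δz = 0.322/20 = 0.016 kg m⁻⁴
  128–165 m: Δρ/Δz = 0.128/37 = 3.5 × 10⁻³ kg m⁻⁴
  165–196 m: Δρ/Δz = 0.754/31 = 0.024 kg m⁻⁴
The largest gradient is in the 165–196 m interval — the pycnocline.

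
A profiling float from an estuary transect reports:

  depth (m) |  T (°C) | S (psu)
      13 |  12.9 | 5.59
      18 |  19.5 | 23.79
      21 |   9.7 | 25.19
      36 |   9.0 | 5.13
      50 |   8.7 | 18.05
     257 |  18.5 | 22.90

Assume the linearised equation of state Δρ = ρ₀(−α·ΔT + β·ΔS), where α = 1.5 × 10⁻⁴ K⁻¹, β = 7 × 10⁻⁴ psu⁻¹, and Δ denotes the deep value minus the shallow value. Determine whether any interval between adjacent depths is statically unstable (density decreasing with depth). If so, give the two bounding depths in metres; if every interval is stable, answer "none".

Evaluate Δρ/ρ₀ = −αΔT + βΔS across each adjacent pair:
  13–18 m: −αΔT+βΔS = −(1.5 × 10⁻⁴)(+6.6)+(7 × 10⁻⁴)(+18.20) = 0.012 → stable
  18–21 m: −αΔT+βΔS = −(1.5 × 10⁻⁴)(-9.8)+(7 × 10⁻⁴)(+1.40) = 2.4 × 10⁻³ → stable
  21–36 m: −αΔT+βΔS = −(1.5 × 10⁻⁴)(-0.7)+(7 × 10⁻⁴)(-20.06) = -0.014 → UNSTABLE
  36–50 m: −αΔT+βΔS = −(1.5 × 10⁻⁴)(-0.3)+(7 × 10⁻⁴)(+12.92) = 9.1 × 10⁻³ → stable
  50–257 m: −αΔT+βΔS = −(1.5 × 10⁻⁴)(+9.8)+(7 × 10⁻⁴)(+4.85) = 1.9 × 10⁻³ → stable
The 21–36 m interval has Δρ < 0: lighter water underlies denser water.

21–36 m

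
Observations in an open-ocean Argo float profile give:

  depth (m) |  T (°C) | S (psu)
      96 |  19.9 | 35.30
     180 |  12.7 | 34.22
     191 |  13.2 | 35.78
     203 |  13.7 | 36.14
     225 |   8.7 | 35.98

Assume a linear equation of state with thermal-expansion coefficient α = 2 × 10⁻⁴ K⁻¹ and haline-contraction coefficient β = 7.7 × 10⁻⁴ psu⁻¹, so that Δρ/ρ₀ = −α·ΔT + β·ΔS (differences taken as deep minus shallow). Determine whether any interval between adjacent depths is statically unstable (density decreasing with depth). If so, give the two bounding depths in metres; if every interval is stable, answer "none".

none

Evaluate Δρ/ρ₀ = −αΔT + βΔS across each adjacent pair:
  96–180 m: −αΔT+βΔS = −(2 × 10⁻⁴)(-7.2)+(7.7 × 10⁻⁴)(-1.08) = 6.1 × 10⁻⁴ → stable
  180–191 m: −αΔT+βΔS = −(2 × 10⁻⁴)(+0.5)+(7.7 × 10⁻⁴)(+1.56) = 1.1 × 10⁻³ → stable
  191–203 m: −αΔT+βΔS = −(2 × 10⁻⁴)(+0.5)+(7.7 × 10⁻⁴)(+0.36) = 1.8 × 10⁻⁴ → stable
  203–225 m: −αΔT+βΔS = −(2 × 10⁻⁴)(-5.0)+(7.7 × 10⁻⁴)(-0.16) = 8.8 × 10⁻⁴ → stable
Every interval has Δρ > 0: the column is stably stratified throughout.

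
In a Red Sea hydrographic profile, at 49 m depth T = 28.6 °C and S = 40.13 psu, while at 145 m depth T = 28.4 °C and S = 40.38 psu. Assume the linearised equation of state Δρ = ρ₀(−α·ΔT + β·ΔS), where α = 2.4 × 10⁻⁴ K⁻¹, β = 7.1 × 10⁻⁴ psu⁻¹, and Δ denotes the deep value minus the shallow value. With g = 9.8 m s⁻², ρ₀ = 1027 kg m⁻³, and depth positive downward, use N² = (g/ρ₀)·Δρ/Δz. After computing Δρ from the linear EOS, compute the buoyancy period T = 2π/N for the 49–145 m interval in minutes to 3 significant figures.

21.8 min

ΔT = -0.2 K, ΔS = +0.25 psu (deep − shallow).
Δρ/ρ₀ = −αΔT + βΔS = 4.80 × 10⁻⁵ + 1.775 × 10⁻⁴ = 2.255 × 10⁻⁴, so Δρ ≈ 0.2316 kg m⁻³.
N² = (g/ρ₀)·Δρ/Δz = g·(Δρ/ρ₀)/Δz = 9.8 × 2.255 × 10⁻⁴ / 96 = 2.3020 × 10⁻⁵ s⁻².
N = √(2.3020 × 10⁻⁵) = 4.7979 × 10⁻³ rad s⁻¹ → T = 2π/N = 1.3096 × 10³ s = 21.827 min ≈ 21.8 min.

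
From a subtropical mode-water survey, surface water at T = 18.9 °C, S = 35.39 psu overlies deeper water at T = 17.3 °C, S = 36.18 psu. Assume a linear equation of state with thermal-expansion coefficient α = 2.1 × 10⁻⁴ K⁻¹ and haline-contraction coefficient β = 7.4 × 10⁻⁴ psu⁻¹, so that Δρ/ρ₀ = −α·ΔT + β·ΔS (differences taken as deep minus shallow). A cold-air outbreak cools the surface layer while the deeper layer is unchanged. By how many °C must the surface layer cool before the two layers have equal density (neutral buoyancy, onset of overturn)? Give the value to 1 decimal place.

Neutral buoyancy requires Δρ = 0, i.e. −α(T_deep − T_surf′) + β(S_deep − S_surf) = 0.
T_surf′ = T_deep − (β/α)·ΔS = 17.3 − (7.4 × 10⁻⁴/2.1 × 10⁻⁴)·(+0.79) = 14.516 °C.
Cooling required: 18.9 − (14.516) = 4.384 °C.

4.4 °C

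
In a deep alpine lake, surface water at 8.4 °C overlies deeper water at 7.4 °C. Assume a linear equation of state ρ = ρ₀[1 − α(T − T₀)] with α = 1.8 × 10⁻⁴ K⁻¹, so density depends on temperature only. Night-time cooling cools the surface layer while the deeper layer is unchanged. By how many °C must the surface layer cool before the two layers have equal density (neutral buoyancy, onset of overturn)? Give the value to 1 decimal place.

With temperature the only control, equal density requires T_surf′ = T_deep.
T_surf′ = 7.4 °C.
Cooling required: 8.4 − 7.4 = 1.0 °C.

1.0 °C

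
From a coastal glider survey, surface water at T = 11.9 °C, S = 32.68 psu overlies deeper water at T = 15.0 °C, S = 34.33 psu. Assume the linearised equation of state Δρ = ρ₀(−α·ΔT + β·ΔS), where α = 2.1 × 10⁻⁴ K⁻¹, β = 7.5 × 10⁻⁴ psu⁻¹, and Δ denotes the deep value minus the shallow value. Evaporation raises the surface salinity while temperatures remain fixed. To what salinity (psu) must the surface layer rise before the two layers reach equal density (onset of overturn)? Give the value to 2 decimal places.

Neutral buoyancy requires −α(T_deep − T_surf) + β(S_deep − S_surf′) = 0.
S_surf′ = S_deep − (α/β)·ΔT = 34.33 − (2.1 × 10⁻⁴/7.5 × 10⁻⁴)·(+3.1) = 33.4620 psu.
Increase required: 33.4620 − 32.68 = 0.7820 psu.

33.46 psu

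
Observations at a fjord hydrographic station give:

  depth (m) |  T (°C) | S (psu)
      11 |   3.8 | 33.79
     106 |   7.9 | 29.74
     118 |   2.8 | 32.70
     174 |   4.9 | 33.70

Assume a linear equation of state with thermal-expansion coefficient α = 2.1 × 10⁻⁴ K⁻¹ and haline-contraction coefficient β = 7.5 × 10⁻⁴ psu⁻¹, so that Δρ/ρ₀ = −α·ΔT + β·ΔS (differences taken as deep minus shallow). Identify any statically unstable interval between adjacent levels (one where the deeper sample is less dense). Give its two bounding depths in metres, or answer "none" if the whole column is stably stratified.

11–106 m

Evaluate Δρ/ρ₀ = −αΔT + βΔS across each adjacent pair:
  11–106 m: −αΔT+βΔS = −(2.1 × 10⁻⁴)(+4.1)+(7.5 × 10⁻⁴)(-4.05) = -3.9 × 10⁻³ → UNSTABLE
  106–118 m: −αΔT+βΔS = −(2.1 × 10⁻⁴)(-5.1)+(7.5 × 10⁻⁴)(+2.96) = 3.3 × 10⁻³ → stable
  118–174 m: −αΔT+βΔS = −(2.1 × 10⁻⁴)(+2.1)+(7.5 × 10⁻⁴)(+1.00) = 3.1 × 10⁻⁴ → stable
The 11–106 m interval has Δρ < 0: lighter water underlies denser water.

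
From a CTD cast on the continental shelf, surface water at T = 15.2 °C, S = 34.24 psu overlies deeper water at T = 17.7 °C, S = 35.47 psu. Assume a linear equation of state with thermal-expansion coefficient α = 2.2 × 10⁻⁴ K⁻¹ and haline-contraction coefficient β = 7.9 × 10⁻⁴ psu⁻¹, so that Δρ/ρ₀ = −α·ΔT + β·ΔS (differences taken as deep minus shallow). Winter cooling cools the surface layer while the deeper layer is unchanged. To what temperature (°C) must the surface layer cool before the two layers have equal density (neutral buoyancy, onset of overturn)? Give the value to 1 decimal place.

Neutral buoyancy requires Δρ = 0, i.e. −α(T_deep − T_surf′) + β(S_deep − S_surf) = 0.
T_surf′ = T_deep − (β/α)·ΔS = 17.7 − (7.9 × 10⁻⁴/2.2 × 10⁻⁴)·(+1.23) = 13.283 °C.
Cooling required: 15.2 − (13.283) = 1.917 °C.

13.3 °C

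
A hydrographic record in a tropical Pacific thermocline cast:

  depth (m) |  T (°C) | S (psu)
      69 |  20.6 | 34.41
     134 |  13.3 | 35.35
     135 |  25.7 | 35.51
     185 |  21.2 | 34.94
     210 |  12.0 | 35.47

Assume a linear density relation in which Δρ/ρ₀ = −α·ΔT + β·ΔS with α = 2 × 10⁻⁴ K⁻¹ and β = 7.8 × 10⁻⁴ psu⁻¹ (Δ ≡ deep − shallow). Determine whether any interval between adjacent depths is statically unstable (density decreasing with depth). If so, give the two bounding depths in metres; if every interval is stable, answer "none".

Evaluate Δρ/ρ₀ = −αΔT + βΔS across each adjacent pair:
  69–134 m: −αΔT+βΔS = −(2 × 10⁻⁴)(-7.3)+(7.8 × 10⁻⁴)(+0.94) = 2.2 × 10⁻³ → stable
  134–135 m: −αΔT+βΔS = −(2 × 10⁻⁴)(+12.4)+(7.8 × 10⁻⁴)(+0.16) = -2.4 × 10⁻³ → UNSTABLE
  135–185 m: −αΔT+βΔS = −(2 × 10⁻⁴)(-4.5)+(7.8 × 10⁻⁴)(-0.57) = 4.6 × 10⁻⁴ → stable
  185–210 m: −αΔT+βΔS = −(2 × 10⁻⁴)(-9.2)+(7.8 × 10⁻⁴)(+0.53) = 2.3 × 10⁻³ → stable
The 134–135 m interval has Δρ < 0: lighter water underlies denser water.

134–135 m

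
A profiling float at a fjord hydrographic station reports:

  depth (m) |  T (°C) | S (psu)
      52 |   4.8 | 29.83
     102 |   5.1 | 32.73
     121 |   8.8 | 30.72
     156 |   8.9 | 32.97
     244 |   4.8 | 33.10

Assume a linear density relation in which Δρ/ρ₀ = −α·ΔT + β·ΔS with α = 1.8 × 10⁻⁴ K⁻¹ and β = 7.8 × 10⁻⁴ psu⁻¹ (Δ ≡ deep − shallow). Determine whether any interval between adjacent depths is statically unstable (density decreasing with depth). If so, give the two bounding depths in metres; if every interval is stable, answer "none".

Evaluate Δρ/ρ₀ = −αΔT + βΔS across each adjacent pair:
  52–102 m: −αΔT+βΔS = −(1.8 × 10⁻⁴)(+0.3)+(7.8 × 10⁻⁴)(+2.90) = 2.2 × 10⁻³ → stable
  102–121 m: −αΔT+βΔS = −(1.8 × 10⁻⁴)(+3.7)+(7.8 × 10⁻⁴)(-2.01) = -2.2 × 10⁻³ → UNSTABLE
  121–156 m: −αΔT+βΔS = −(1.8 × 10⁻⁴)(+0.1)+(7.8 × 10⁻⁴)(+2.25) = 1.7 × 10⁻³ → stable
  156–244 m: −αΔT+βΔS = −(1.8 × 10⁻⁴)(-4.1)+(7.8 × 10⁻⁴)(+0.13) = 8.4 × 10⁻⁴ → stable
The 102–121 m interval has Δρ < 0: lighter water underlies denser water.

102–121 m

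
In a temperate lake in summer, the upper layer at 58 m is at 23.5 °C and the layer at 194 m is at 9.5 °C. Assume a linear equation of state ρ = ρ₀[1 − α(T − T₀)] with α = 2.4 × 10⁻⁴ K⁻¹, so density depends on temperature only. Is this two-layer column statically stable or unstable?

stable

ΔT = 9.5 − 23.5 = -14.0 K, so Δρ/ρ₀ = −αΔT = 3.36 × 10⁻³.
Δρ/ρ₀ > 0, so Δρ > 0: deeper water is denser → statically stable.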